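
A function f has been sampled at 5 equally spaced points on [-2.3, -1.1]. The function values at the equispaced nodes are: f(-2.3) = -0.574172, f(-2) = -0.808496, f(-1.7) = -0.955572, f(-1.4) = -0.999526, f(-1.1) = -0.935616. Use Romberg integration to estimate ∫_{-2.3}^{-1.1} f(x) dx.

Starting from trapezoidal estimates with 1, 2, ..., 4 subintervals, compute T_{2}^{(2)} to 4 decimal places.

T_{0}^{(0)} (trapezoid, 1 panel, h=1.2000): -0.905873
T_{1}^{(0)} (trapezoid, 2 panels, h=0.6000): -1.026280
T_{2}^{(0)} (trapezoid, 4 panels, h=0.3000): -1.055546
T_{1}^{(1)} = -1.026280 + (-1.026280 − (-0.905873))/3 = -1.066416
T_{2}^{(1)} = -1.055546 + (-1.055546 − (-1.026280))/3 = -1.065301
T_{2}^{(2)} = -1.065301 + (-1.065301 − (-1.066416))/15 = -1.065227

-1.0652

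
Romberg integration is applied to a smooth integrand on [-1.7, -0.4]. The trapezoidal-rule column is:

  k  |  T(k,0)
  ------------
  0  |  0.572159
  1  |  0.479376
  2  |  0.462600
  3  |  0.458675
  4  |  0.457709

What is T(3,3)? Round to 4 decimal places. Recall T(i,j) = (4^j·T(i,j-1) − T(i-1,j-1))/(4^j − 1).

Richardson extrapolation on the trapezoidal column (denominator 4−1=3):
T(1,1) = (4·0.479376 − 0.572159) / 3 = 0.448448
T(2,1) = (4·0.462600 − 0.479376) / 3 = 0.457008
T(3,1) = 0.458675 + (0.458675 − 0.462600)/3 = 0.457367
T(2,2) = (16·0.457008 − 0.448448) / 15 = 0.457579
T(3,2) = (16·0.457367 − 0.457008) / 15 = 0.457391
T(3,3) = (64·0.457391 − 0.457579) / 63 = 0.457388

0.4574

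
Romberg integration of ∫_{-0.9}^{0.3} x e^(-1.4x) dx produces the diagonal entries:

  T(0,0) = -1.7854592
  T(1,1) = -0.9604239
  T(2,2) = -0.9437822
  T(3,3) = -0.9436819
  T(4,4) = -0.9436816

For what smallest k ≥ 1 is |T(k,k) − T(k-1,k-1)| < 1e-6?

k = 4

|T(1,1) − T(0,0)| = 0.8250353 ≥ 1e-6
|T(2,2) − T(1,1)| = 0.0166417 ≥ 1e-6
|T(3,3) − T(2,2)| = 0.0001003 ≥ 1e-6
|T(4,4) − T(3,3)| = 0.0000003 < 1e-6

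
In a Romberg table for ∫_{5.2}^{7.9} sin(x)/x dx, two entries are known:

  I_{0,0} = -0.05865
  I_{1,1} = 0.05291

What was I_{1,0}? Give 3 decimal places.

0.025

From I_{1,1} = (4·I_{1,0} − I_{0,0})/3, solve for I_{1,0}:
4·I_{1,0} = 3·0.05291 + (-0.05865) = 0.10008
I_{1,0} = 0.02502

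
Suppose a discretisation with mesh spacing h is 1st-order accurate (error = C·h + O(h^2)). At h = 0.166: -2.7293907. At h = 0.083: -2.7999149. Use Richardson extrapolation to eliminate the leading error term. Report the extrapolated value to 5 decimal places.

Extrapolated value = (2·A(h/2) − A(h)) / (2 − 1)
= (2·(-2.7999149) − (-2.7293907)) / 1
= -2.8704391 / 1 = -2.8704391

-2.87044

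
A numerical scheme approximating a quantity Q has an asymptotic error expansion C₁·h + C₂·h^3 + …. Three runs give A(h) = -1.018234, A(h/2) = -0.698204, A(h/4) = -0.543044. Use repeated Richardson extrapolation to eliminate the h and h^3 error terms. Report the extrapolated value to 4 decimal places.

-0.3893

First eliminate the h term (factor 2^1 = 2):
  B₁ = (2·(-0.698204) − (-1.018234))/1 = -0.378174
  B₂ = (2·(-0.543044) − (-0.698204))/1 = -0.387884
Then eliminate the h^3 term (factor 2^3 = 8):
  (8·(-0.387884) − (-0.378174))/7 = -0.389271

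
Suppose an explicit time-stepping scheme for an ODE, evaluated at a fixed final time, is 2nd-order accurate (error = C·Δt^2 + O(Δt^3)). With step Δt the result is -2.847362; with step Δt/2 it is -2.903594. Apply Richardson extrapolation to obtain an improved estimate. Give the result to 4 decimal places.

-2.9223

The leading error scales as Δt^2; refining by a factor of 2 reduces it by 2^2 = 4.
Extrapolated value = (4·A(Δt/2) − A(Δt)) / (4 − 1)
= (4·(-2.903594) − (-2.847362)) / 3
= -8.767014 / 3 = -2.922338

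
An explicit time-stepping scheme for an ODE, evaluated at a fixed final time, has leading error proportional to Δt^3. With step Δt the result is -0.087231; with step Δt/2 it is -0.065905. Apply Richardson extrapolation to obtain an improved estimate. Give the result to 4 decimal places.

Extrapolated value = (8·A(Δt/2) − A(Δt)) / (8 − 1)
= (8·(-0.065905) − (-0.087231)) / 7
= -0.440009 / 7 = -0.062858

-0.0629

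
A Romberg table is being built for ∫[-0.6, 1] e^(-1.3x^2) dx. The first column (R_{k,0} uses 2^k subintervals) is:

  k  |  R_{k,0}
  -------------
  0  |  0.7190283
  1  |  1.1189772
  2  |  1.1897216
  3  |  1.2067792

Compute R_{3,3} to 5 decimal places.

1.21244

Richardson extrapolation on the trapezoidal column (denominator 4−1=3):
R_{1,1} = 1.1189772 + (1.1189772 − 0.7190283)/3 = 1.2522935
R_{2,1} = 1.1897216 + (1.1897216 − 1.1189772)/3 = 1.2133031
R_{3,1} = (4·1.2067792 − 1.1897216) / 3 = 1.2124651
R_{2,2} = (16·1.2133031 − 1.2522935) / 15 = 1.2107037
R_{3,2} = 1.2124651 + (1.2124651 − 1.2133031)/15 = 1.2124092
R_{3,3} = 1.2124092 + (1.2124092 − 1.2107037)/63 = 1.2124363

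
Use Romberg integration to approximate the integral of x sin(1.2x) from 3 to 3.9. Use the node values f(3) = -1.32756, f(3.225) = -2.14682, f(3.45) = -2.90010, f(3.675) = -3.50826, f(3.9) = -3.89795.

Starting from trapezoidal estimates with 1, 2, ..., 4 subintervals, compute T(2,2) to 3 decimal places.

T(0,0) (trapezoid, 1 panel, h=0.9000): -2.35148
T(1,0) (trapezoid, 2 panels, h=0.4500): -2.48078
T(2,0) (trapezoid, 4 panels, h=0.2250): -2.51279
T(1,1) = -2.48078 + (-2.48078 − (-2.35148))/3 = -2.52388
T(2,1) = -2.51279 + (-2.51279 − (-2.48078))/3 = -2.52346
T(2,2) = -2.52346 + (-2.52346 − (-2.52388))/15 = -2.52343

-2.523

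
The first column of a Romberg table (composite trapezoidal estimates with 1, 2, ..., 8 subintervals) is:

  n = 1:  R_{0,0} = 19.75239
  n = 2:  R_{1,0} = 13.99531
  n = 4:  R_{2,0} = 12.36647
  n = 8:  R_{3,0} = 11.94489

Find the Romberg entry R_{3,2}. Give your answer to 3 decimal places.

11.803

Richardson extrapolation on the trapezoidal column (denominator 4−1=3):
R_{2,1} = (4·12.36647 − 13.99531) / 3 = 11.82352
R_{3,1} = 11.94489 + (11.94489 − 12.36647)/3 = 11.80436
R_{3,2} = (16·11.80436 − 11.82352) / 15 = 11.80308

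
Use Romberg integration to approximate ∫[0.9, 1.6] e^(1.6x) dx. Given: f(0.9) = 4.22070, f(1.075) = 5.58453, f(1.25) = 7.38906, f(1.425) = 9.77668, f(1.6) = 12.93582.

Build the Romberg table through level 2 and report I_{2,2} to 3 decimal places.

5.447

I_{0,0} (trapezoid, 1 panel, h=0.7000): 6.00478
I_{1,0} (trapezoid, 2 panels, h=0.3500): 5.58856
I_{2,0} (trapezoid, 4 panels, h=0.1750): 5.48249
I_{1,1} = 5.58856 + (5.58856 − 6.00478)/3 = 5.44982
I_{2,1} = 5.48249 + (5.48249 − 5.58856)/3 = 5.44713
I_{2,2} = 5.44713 + (5.44713 − 5.44982)/15 = 5.44695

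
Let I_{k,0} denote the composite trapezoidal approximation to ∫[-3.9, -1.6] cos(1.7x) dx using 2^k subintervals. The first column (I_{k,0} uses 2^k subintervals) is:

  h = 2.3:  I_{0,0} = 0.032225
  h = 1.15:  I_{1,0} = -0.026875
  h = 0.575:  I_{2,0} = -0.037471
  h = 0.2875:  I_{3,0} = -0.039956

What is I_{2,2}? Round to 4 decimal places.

I_{1,1} = (4·(-0.026875) − 0.032225) / 3 = -0.046575
I_{2,1} = -0.037471 + (-0.037471 − (-0.026875))/3 = -0.041003
I_{2,2} = -0.041003 + (-0.041003 − (-0.046575))/15 = -0.040632

-0.0406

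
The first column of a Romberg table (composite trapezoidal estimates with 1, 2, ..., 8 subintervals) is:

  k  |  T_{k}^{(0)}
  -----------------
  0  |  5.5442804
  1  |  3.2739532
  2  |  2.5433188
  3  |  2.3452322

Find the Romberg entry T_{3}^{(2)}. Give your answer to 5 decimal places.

2.27783

Richardson extrapolation on the trapezoidal column (denominator 4−1=3):
T_{2}^{(1)} = (4·2.5433188 − 3.2739532) / 3 = 2.2997740
T_{3}^{(1)} = (4·2.3452322 − 2.5433188) / 3 = 2.2792033
T_{3}^{(2)} = 2.2792033 + (2.2792033 − 2.2997740)/15 = 2.2778319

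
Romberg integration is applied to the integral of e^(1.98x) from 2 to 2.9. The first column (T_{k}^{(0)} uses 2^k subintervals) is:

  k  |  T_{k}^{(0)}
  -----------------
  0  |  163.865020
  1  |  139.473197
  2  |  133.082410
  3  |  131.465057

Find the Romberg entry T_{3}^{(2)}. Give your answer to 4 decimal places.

Richardson extrapolation on the trapezoidal column (denominator 4−1=3):
T_{2}^{(1)} = (4·133.082410 − 139.473197) / 3 = 130.952148
T_{3}^{(1)} = 131.465057 + (131.465057 − 133.082410)/3 = 130.925939
T_{3}^{(2)} = (16·130.925939 − 130.952148) / 15 = 130.924192

130.9242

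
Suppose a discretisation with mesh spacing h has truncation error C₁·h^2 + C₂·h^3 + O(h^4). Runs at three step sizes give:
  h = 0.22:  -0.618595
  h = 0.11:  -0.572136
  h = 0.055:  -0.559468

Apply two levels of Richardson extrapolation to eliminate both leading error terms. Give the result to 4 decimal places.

-0.5550

First eliminate the h^2 term (factor 2^2 = 4):
  B₁ = (4·(-0.572136) − (-0.618595))/3 = -0.556650
  B₂ = (4·(-0.559468) − (-0.572136))/3 = -0.555245
Then eliminate the h^3 term (factor 2^3 = 8):
  (8·(-0.555245) − (-0.556650))/7 = -0.555044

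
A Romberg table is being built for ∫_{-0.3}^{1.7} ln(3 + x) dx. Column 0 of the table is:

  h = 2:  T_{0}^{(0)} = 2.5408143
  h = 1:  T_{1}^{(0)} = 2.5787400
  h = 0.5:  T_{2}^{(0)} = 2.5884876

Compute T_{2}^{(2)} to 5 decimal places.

Richardson extrapolation on the trapezoidal column (denominator 4−1=3):
T_{1}^{(1)} = 2.5787400 + (2.5787400 − 2.5408143)/3 = 2.5913819
T_{2}^{(1)} = (4·2.5884876 − 2.5787400) / 3 = 2.5917368
T_{2}^{(2)} = (16·2.5917368 − 2.5913819) / 15 = 2.5917605

2.59176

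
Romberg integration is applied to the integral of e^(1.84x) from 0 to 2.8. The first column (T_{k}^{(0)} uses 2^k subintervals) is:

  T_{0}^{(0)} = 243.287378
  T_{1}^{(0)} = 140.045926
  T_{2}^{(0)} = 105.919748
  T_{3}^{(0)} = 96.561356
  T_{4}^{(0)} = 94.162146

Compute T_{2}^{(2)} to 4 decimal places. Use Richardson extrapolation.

93.8052

T_{1}^{(1)} = (4·140.045926 − 243.287378) / 3 = 105.632109
T_{2}^{(1)} = (4·105.919748 − 140.045926) / 3 = 94.544355
T_{2}^{(2)} = 94.544355 + (94.544355 − 105.632109)/15 = 93.805171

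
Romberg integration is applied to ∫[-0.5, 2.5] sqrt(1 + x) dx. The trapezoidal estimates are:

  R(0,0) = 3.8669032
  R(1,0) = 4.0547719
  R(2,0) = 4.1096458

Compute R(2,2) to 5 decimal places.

R(1,1) = 4.0547719 + (4.0547719 − 3.8669032)/3 = 4.1173948
R(2,1) = 4.1096458 + (4.1096458 − 4.0547719)/3 = 4.1279371
R(2,2) = 4.1279371 + (4.1279371 − 4.1173948)/15 = 4.1286399

4.12864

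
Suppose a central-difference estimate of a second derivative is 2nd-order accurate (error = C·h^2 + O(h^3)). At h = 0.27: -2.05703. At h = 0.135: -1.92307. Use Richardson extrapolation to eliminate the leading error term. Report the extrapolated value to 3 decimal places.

Extrapolated value = (4·A(h/2) − A(h)) / (4 − 1)
= (4·(-1.92307) − (-2.05703)) / 3
= -5.63525 / 3 = -1.87842

-1.878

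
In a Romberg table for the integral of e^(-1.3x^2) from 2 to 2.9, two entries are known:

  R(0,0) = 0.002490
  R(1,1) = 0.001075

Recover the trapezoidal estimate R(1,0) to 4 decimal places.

0.0014

From R(1,1) = (4·R(1,0) − R(0,0))/3, solve for R(1,0):
4·R(1,0) = 3·0.001075 + 0.002490 = 0.005715
R(1,0) = 0.001429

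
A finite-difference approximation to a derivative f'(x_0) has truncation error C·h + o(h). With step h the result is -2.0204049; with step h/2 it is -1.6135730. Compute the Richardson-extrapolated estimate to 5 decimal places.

-1.20674

Extrapolated value = (2·A(h/2) − A(h)) / (2 − 1)
= (2·(-1.6135730) − (-2.0204049)) / 1
= -1.2067411 / 1 = -1.2067411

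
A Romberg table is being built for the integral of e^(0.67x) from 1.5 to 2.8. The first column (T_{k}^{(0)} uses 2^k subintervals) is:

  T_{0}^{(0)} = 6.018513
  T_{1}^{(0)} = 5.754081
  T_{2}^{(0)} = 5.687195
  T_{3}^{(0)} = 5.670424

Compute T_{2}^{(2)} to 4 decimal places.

5.6648

Richardson extrapolation on the trapezoidal column (denominator 4−1=3):
T_{1}^{(1)} = (4·5.754081 − 6.018513) / 3 = 5.665937
T_{2}^{(1)} = (4·5.687195 − 5.754081) / 3 = 5.664900
T_{2}^{(2)} = 5.664900 + (5.664900 − 5.665937)/15 = 5.664831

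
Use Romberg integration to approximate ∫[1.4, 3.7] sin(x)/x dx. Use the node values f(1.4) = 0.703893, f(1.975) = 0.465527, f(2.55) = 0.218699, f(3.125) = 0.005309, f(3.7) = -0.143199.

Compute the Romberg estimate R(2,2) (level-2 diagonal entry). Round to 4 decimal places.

R(0,0) (trapezoid, 1 panel, h=2.3000): 0.644798
R(1,0) (trapezoid, 2 panels, h=1.1500): 0.573903
R(2,0) (trapezoid, 4 panels, h=0.5750): 0.557682
R(1,1) = 0.573903 + (0.573903 − 0.644798)/3 = 0.550271
R(2,1) = 0.557682 + (0.557682 − 0.573903)/3 = 0.552275
R(2,2) = 0.552275 + (0.552275 − 0.550271)/15 = 0.552409

0.5524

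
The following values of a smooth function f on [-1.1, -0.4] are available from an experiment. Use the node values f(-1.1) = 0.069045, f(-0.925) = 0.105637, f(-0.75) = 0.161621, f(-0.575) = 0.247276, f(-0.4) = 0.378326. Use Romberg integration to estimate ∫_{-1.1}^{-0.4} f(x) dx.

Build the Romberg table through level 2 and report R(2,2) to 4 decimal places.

0.1273

R(0,0) (trapezoid, 1 panel, h=0.7000): 0.156580
R(1,0) (trapezoid, 2 panels, h=0.3500): 0.134857
R(2,0) (trapezoid, 4 panels, h=0.1750): 0.129188
R(1,1) = 0.134857 + (0.134857 − 0.156580)/3 = 0.127616
R(2,1) = 0.129188 + (0.129188 − 0.134857)/3 = 0.127298
R(2,2) = 0.127298 + (0.127298 − 0.127616)/15 = 0.127277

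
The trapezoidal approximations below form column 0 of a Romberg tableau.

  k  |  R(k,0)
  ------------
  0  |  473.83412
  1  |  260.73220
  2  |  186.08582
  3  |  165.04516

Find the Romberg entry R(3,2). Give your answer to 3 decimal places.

R(2,1) = 186.08582 + (186.08582 − 260.73220)/3 = 161.20369
R(3,1) = (4·165.04516 − 186.08582) / 3 = 158.03161
R(3,2) = 158.03161 + (158.03161 − 161.20369)/15 = 157.82014

157.820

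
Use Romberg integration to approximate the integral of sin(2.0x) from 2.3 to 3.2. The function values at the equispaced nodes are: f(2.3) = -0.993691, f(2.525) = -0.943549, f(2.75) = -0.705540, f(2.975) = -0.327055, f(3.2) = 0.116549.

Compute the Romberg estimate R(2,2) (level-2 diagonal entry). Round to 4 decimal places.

-0.5527

R(0,0) (trapezoid, 1 panel, h=0.9000): -0.394714
R(1,0) (trapezoid, 2 panels, h=0.4500): -0.514850
R(2,0) (trapezoid, 4 panels, h=0.2250): -0.543311
R(1,1) = -0.514850 + (-0.514850 − (-0.394714))/3 = -0.554895
R(2,1) = -0.543311 + (-0.543311 − (-0.514850))/3 = -0.552798
R(2,2) = -0.552798 + (-0.552798 − (-0.554895))/15 = -0.552658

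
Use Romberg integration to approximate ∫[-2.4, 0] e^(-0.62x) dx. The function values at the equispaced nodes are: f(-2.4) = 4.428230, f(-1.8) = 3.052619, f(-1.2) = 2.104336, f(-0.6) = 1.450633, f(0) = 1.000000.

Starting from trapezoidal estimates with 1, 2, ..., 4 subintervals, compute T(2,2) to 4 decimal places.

5.5294

T(0,0) (trapezoid, 1 panel, h=2.4000): 6.513876
T(1,0) (trapezoid, 2 panels, h=1.2000): 5.782141
T(2,0) (trapezoid, 4 panels, h=0.6000): 5.593022
T(1,1) = 5.782141 + (5.782141 − 6.513876)/3 = 5.538229
T(2,1) = 5.593022 + (5.593022 − 5.782141)/3 = 5.529982
T(2,2) = 5.529982 + (5.529982 − 5.538229)/15 = 5.529432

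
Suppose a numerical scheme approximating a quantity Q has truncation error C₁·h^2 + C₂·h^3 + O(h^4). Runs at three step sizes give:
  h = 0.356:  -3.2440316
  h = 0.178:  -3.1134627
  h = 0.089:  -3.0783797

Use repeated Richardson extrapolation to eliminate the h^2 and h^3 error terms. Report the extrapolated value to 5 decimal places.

-3.06622

First eliminate the h^2 term (factor 2^2 = 4):
  B₁ = (4·(-3.1134627) − (-3.2440316))/3 = -3.0699397
  B₂ = (4·(-3.0783797) − (-3.1134627))/3 = -3.0666854
Then eliminate the h^3 term (factor 2^3 = 8):
  (8·(-3.0666854) − (-3.0699397))/7 = -3.0662205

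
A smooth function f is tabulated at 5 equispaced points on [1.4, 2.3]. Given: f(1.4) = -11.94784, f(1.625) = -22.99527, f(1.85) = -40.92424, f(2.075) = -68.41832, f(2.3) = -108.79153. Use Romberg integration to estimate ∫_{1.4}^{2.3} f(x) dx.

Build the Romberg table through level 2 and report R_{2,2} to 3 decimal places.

-42.615

R_{0,0} (trapezoid, 1 panel, h=0.9000): -54.33272
R_{1,0} (trapezoid, 2 panels, h=0.4500): -45.58227
R_{2,0} (trapezoid, 4 panels, h=0.2250): -43.35919
R_{1,1} = -45.58227 + (-45.58227 − (-54.33272))/3 = -42.66545
R_{2,1} = -43.35919 + (-43.35919 − (-45.58227))/3 = -42.61816
R_{2,2} = -42.61816 + (-42.61816 − (-42.66545))/15 = -42.61501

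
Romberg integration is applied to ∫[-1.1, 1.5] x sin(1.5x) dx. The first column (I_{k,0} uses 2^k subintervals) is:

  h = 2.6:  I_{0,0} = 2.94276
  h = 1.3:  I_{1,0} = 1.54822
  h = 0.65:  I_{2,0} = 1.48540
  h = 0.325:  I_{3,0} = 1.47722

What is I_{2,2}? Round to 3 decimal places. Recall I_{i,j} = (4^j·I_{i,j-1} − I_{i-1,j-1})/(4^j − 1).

Richardson extrapolation on the trapezoidal column (denominator 4−1=3):
I_{1,1} = 1.54822 + (1.54822 − 2.94276)/3 = 1.08337
I_{2,1} = (4·1.48540 − 1.54822) / 3 = 1.46446
I_{2,2} = (16·1.46446 − 1.08337) / 15 = 1.48987
(Column j=1 coincides with Simpson's rule on the same nodes.)

1.490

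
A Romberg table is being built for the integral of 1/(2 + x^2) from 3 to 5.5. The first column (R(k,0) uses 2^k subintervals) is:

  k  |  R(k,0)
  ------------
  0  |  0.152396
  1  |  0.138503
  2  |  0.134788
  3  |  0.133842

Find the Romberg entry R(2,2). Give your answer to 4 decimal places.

0.1335

R(1,1) = (4·0.138503 − 0.152396) / 3 = 0.133872
R(2,1) = 0.134788 + (0.134788 − 0.138503)/3 = 0.133550
R(2,2) = 0.133550 + (0.133550 − 0.133872)/15 = 0.133529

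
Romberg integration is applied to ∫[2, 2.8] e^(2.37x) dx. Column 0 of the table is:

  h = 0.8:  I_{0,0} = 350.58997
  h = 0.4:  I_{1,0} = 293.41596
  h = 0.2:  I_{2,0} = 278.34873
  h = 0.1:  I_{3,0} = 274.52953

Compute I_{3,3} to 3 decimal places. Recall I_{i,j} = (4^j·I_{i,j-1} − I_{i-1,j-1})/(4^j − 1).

273.252

I_{1,1} = (4·293.41596 − 350.58997) / 3 = 274.35796
I_{2,1} = 278.34873 + (278.34873 − 293.41596)/3 = 273.32632
I_{3,1} = (4·274.52953 − 278.34873) / 3 = 273.25646
I_{2,2} = (16·273.32632 − 274.35796) / 15 = 273.25754
I_{3,2} = (16·273.25646 − 273.32632) / 15 = 273.25180
I_{3,3} = 273.25180 + (273.25180 − 273.25754)/63 = 273.25171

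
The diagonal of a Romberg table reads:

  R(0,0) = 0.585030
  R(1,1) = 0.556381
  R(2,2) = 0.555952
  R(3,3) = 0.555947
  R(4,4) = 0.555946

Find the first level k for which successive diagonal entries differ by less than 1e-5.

|R(1,1) − R(0,0)| = 0.028649 ≥ 1e-5
|R(2,2) − R(1,1)| = 0.000429 ≥ 1e-5
|R(3,3) − R(2,2)| = 0.000005 < 1e-5

k = 3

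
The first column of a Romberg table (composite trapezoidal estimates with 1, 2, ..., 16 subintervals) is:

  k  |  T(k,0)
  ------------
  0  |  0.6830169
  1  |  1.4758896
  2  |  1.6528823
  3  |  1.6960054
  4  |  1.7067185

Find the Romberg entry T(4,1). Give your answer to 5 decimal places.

Richardson extrapolation on the trapezoidal column (denominator 4−1=3):
T(4,1) = 1.7067185 + (1.7067185 − 1.6960054)/3 = 1.7102895

1.71029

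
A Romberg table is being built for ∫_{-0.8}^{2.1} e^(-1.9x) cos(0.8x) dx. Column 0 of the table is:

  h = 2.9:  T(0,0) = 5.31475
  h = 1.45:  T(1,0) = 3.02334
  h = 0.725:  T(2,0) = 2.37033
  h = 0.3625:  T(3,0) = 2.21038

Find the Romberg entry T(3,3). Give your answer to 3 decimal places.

2.158

Richardson extrapolation on the trapezoidal column (denominator 4−1=3):
T(1,1) = 3.02334 + (3.02334 − 5.31475)/3 = 2.25954
T(2,1) = 2.37033 + (2.37033 − 3.02334)/3 = 2.15266
T(3,1) = 2.21038 + (2.21038 − 2.37033)/3 = 2.15706
T(2,2) = 2.15266 + (2.15266 − 2.25954)/15 = 2.14553
T(3,2) = 2.15706 + (2.15706 − 2.15266)/15 = 2.15735
T(3,3) = (64·2.15735 − 2.14553) / 63 = 2.15754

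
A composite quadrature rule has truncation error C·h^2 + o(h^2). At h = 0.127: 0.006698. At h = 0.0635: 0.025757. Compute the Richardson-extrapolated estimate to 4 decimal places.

The leading error scales as h^2; refining by a factor of 2 reduces it by 2^2 = 4.
Extrapolated value = (4·A(h/2) − A(h)) / (4 − 1)
= (4·0.025757 − 0.006698) / 3
= 0.096330 / 3 = 0.032110

0.0321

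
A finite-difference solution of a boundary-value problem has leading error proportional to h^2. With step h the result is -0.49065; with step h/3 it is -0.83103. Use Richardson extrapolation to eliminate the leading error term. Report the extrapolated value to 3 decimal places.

Extrapolated value = (9·A(h/3) − A(h)) / (9 − 1)
= (9·(-0.83103) − (-0.49065)) / 8
= -6.98862 / 8 = -0.87358

-0.874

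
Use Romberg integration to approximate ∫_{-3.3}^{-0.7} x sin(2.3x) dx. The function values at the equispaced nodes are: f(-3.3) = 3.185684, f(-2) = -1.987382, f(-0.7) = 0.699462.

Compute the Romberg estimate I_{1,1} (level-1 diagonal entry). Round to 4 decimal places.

-1.7612

I_{0,0} (trapezoid, 1 panel, h=2.6000): 5.050690
I_{1,0} (trapezoid, 2 panels, h=1.3000): -0.058252
I_{1,1} = -0.058252 + (-0.058252 − 5.050690)/3 = -1.761233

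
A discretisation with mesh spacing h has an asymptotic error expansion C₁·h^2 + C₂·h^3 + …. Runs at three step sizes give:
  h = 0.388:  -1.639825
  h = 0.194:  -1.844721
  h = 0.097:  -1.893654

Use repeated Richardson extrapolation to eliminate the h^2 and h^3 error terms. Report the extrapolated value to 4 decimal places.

First eliminate the h^2 term (factor 2^2 = 4):
  B₁ = (4·(-1.844721) − (-1.639825))/3 = -1.913020
  B₂ = (4·(-1.893654) − (-1.844721))/3 = -1.909965
Then eliminate the h^3 term (factor 2^3 = 8):
  (8·(-1.909965) − (-1.913020))/7 = -1.909529

-1.9095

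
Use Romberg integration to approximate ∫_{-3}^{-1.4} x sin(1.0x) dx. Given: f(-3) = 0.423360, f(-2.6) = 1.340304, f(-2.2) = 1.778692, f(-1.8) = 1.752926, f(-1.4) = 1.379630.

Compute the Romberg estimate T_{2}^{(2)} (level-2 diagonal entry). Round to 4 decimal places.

T_{0}^{(0)} (trapezoid, 1 panel, h=1.6000): 1.442392
T_{1}^{(0)} (trapezoid, 2 panels, h=0.8000): 2.144150
T_{2}^{(0)} (trapezoid, 4 panels, h=0.4000): 2.309367
T_{1}^{(1)} = 2.144150 + (2.144150 − 1.442392)/3 = 2.378069
T_{2}^{(1)} = 2.309367 + (2.309367 − 2.144150)/3 = 2.364439
T_{2}^{(2)} = 2.364439 + (2.364439 − 2.378069)/15 = 2.363530

2.3635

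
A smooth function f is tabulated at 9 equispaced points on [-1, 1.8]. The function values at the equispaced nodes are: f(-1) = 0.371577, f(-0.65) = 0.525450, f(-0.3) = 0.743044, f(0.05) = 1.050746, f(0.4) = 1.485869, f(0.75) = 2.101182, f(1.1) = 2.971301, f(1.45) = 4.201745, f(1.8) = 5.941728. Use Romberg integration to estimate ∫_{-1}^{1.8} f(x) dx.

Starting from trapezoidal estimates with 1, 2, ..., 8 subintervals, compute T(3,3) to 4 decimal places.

5.6264

T(0,0) (trapezoid, 1 panel, h=2.8000): 8.838627
T(1,0) (trapezoid, 2 panels, h=1.4000): 6.499530
T(2,0) (trapezoid, 4 panels, h=0.7000): 5.849807
T(3,0) (trapezoid, 8 panels, h=0.3500): 5.682596
T(1,1) = 6.499530 + (6.499530 − 8.838627)/3 = 5.719831
T(2,1) = 5.849807 + (5.849807 − 6.499530)/3 = 5.633233
T(3,1) = 5.682596 + (5.682596 − 5.849807)/3 = 5.626859
T(2,2) = 5.633233 + (5.633233 − 5.719831)/15 = 5.627460
T(3,2) = 5.626859 + (5.626859 − 5.633233)/15 = 5.626434
T(3,3) = 5.626434 + (5.626434 − 5.627460)/63 = 5.626418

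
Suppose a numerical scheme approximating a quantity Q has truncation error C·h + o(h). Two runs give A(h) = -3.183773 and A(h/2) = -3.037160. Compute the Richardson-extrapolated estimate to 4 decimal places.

Extrapolated value = (2·A(h/2) − A(h)) / (2 − 1)
= (2·(-3.037160) − (-3.183773)) / 1
= -2.890547 / 1 = -2.890547

-2.8905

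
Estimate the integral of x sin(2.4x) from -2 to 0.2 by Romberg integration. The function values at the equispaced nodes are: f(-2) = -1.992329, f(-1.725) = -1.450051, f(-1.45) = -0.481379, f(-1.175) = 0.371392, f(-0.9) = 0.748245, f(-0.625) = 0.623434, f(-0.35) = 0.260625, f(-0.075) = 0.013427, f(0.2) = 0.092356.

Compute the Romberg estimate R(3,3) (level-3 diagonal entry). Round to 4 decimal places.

-0.2391

R(0,0) (trapezoid, 1 panel, h=2.2000): -2.089970
R(1,0) (trapezoid, 2 panels, h=1.1000): -0.221916
R(2,0) (trapezoid, 4 panels, h=0.5500): -0.232373
R(3,0) (trapezoid, 8 panels, h=0.2750): -0.237681
R(1,1) = -0.221916 + (-0.221916 − (-2.089970))/3 = 0.400769
R(2,1) = -0.232373 + (-0.232373 − (-0.221916))/3 = -0.235859
R(3,1) = -0.237681 + (-0.237681 − (-0.232373))/3 = -0.239450
R(2,2) = -0.235859 + (-0.235859 − 0.400769)/15 = -0.278301
R(3,2) = -0.239450 + (-0.239450 − (-0.235859))/15 = -0.239689
R(3,3) = -0.239689 + (-0.239689 − (-0.278301))/63 = -0.239076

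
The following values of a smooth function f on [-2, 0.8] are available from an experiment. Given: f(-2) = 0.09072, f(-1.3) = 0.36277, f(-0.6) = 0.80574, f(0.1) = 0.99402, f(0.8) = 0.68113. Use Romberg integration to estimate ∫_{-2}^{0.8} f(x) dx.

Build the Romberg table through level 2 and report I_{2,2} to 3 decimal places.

I_{0,0} (trapezoid, 1 panel, h=2.8000): 1.08059
I_{1,0} (trapezoid, 2 panels, h=1.4000): 1.66833
I_{2,0} (trapezoid, 4 panels, h=0.7000): 1.78392
I_{1,1} = 1.66833 + (1.66833 − 1.08059)/3 = 1.86424
I_{2,1} = 1.78392 + (1.78392 − 1.66833)/3 = 1.82245
I_{2,2} = 1.82245 + (1.82245 − 1.86424)/15 = 1.81966

1.820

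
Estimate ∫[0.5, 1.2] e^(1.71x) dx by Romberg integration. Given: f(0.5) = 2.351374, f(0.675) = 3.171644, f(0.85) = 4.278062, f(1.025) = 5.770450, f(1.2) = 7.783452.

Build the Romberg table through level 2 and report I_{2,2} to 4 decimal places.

3.1767

I_{0,0} (trapezoid, 1 panel, h=0.7000): 3.547189
I_{1,0} (trapezoid, 2 panels, h=0.3500): 3.270916
I_{2,0} (trapezoid, 4 panels, h=0.1750): 3.200325
I_{1,1} = 3.270916 + (3.270916 − 3.547189)/3 = 3.178825
I_{2,1} = 3.200325 + (3.200325 − 3.270916)/3 = 3.176795
I_{2,2} = 3.176795 + (3.176795 − 3.178825)/15 = 3.176660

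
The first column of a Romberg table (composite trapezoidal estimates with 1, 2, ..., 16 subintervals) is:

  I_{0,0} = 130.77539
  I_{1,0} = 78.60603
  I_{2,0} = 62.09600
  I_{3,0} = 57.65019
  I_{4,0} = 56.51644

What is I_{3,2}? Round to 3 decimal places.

Richardson extrapolation on the trapezoidal column (denominator 4−1=3):
I_{2,1} = (4·62.09600 − 78.60603) / 3 = 56.59266
I_{3,1} = 57.65019 + (57.65019 − 62.09600)/3 = 56.16825
I_{3,2} = (16·56.16825 − 56.59266) / 15 = 56.13996

56.140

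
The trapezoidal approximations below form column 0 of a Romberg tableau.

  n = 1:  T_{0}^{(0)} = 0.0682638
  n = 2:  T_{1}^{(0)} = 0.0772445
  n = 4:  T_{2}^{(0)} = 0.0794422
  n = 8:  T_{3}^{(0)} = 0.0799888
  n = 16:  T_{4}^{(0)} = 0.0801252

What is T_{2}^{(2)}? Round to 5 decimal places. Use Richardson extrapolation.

0.08017

T_{1}^{(1)} = 0.0772445 + (0.0772445 − 0.0682638)/3 = 0.0802381
T_{2}^{(1)} = (4·0.0794422 − 0.0772445) / 3 = 0.0801748
T_{2}^{(2)} = 0.0801748 + (0.0801748 − 0.0802381)/15 = 0.0801706
(Column j=1 coincides with Simpson's rule on the same nodes.)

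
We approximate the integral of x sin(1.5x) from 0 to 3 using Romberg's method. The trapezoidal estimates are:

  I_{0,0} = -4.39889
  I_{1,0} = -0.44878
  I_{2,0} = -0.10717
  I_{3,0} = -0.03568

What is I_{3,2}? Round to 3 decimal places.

I_{2,1} = (4·(-0.10717) − (-0.44878)) / 3 = 0.00670
I_{3,1} = (4·(-0.03568) − (-0.10717)) / 3 = -0.01185
I_{3,2} = (16·(-0.01185) − 0.00670) / 15 = -0.01309

-0.013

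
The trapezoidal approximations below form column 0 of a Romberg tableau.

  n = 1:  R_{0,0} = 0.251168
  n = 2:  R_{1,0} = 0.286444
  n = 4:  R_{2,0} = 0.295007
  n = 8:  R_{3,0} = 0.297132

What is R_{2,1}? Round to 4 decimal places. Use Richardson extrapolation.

0.2979

Richardson extrapolation on the trapezoidal column (denominator 4−1=3):
R_{2,1} = (4·0.295007 − 0.286444) / 3 = 0.297861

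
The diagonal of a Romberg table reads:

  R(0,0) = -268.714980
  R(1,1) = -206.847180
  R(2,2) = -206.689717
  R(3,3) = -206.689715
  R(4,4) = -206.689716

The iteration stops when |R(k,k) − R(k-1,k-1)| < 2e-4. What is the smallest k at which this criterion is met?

|R(1,1) − R(0,0)| = 61.867800 ≥ 2e-4
|R(2,2) − R(1,1)| = 0.157463 ≥ 2e-4
|R(3,3) − R(2,2)| = 0.000002 < 2e-4

k = 3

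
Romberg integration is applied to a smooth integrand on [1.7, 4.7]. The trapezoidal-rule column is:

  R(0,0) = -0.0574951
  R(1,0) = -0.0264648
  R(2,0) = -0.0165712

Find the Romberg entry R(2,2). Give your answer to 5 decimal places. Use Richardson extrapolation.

-0.01308

Richardson extrapolation on the trapezoidal column (denominator 4−1=3):
R(1,1) = (4·(-0.0264648) − (-0.0574951)) / 3 = -0.0161214
R(2,1) = (4·(-0.0165712) − (-0.0264648)) / 3 = -0.0132733
R(2,2) = (16·(-0.0132733) − (-0.0161214)) / 15 = -0.0130834
(Column j=1 coincides with Simpson's rule on the same nodes.)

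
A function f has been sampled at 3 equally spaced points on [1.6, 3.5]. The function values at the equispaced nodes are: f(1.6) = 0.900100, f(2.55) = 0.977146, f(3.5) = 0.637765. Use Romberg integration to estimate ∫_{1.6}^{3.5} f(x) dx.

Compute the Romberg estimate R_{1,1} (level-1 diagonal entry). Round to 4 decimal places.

1.7247

R_{0,0} (trapezoid, 1 panel, h=1.9000): 1.460972
R_{1,0} (trapezoid, 2 panels, h=0.9500): 1.658775
R_{1,1} = 1.658775 + (1.658775 − 1.460972)/3 = 1.724709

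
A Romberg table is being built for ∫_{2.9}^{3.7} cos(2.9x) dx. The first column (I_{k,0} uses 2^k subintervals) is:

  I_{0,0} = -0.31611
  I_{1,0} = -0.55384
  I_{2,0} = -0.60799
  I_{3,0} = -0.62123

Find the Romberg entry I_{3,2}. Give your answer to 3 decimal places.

-0.626

I_{2,1} = -0.60799 + (-0.60799 − (-0.55384))/3 = -0.62604
I_{3,1} = (4·(-0.62123) − (-0.60799)) / 3 = -0.62564
I_{3,2} = -0.62564 + (-0.62564 − (-0.62604))/15 = -0.62561
(Column j=1 coincides with Simpson's rule on the same nodes.)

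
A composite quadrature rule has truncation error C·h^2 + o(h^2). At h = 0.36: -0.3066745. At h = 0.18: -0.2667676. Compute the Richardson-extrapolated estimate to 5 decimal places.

-0.25347

The leading error scales as h^2; refining by a factor of 2 reduces it by 2^2 = 4.
Extrapolated value = (4·A(h/2) − A(h)) / (4 − 1)
= (4·(-0.2667676) − (-0.3066745)) / 3
= -0.7603959 / 3 = -0.2534653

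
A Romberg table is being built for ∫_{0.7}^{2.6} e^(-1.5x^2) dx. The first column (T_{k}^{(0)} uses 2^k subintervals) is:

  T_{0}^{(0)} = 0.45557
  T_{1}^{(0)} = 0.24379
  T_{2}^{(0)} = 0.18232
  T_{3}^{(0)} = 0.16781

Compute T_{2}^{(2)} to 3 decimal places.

0.161

Richardson extrapolation on the trapezoidal column (denominator 4−1=3):
T_{1}^{(1)} = 0.24379 + (0.24379 − 0.45557)/3 = 0.17320
T_{2}^{(1)} = 0.18232 + (0.18232 − 0.24379)/3 = 0.16183
T_{2}^{(2)} = (16·0.16183 − 0.17320) / 15 = 0.16107
(Column j=1 coincides with Simpson's rule on the same nodes.)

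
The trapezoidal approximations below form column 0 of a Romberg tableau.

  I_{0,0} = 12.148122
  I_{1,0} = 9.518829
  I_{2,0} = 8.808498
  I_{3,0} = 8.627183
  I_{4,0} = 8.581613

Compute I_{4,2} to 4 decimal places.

8.5664

Richardson extrapolation on the trapezoidal column (denominator 4−1=3):
I_{3,1} = 8.627183 + (8.627183 − 8.808498)/3 = 8.566745
I_{4,1} = 8.581613 + (8.581613 − 8.627183)/3 = 8.566423
I_{4,2} = 8.566423 + (8.566423 − 8.566745)/15 = 8.566402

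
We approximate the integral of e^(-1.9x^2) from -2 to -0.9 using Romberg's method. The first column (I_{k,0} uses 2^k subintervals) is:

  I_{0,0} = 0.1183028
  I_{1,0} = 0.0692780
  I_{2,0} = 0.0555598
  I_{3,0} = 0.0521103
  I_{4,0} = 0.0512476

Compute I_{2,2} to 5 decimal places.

I_{1,1} = (4·0.0692780 − 0.1183028) / 3 = 0.0529364
I_{2,1} = (4·0.0555598 − 0.0692780) / 3 = 0.0509871
I_{2,2} = (16·0.0509871 − 0.0529364) / 15 = 0.0508571

0.05086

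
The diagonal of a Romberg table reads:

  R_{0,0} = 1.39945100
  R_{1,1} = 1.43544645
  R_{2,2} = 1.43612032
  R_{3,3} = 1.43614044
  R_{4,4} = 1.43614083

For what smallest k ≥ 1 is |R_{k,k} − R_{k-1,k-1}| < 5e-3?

k = 2

|R_{1,1} − R_{0,0}| = 0.03599545 ≥ 5e-3
|R_{2,2} − R_{1,1}| = 0.00067387 < 5e-3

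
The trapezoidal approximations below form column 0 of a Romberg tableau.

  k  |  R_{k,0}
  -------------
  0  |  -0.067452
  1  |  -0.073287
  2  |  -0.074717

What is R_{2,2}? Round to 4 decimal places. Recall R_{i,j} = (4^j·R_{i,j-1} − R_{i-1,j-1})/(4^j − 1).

Richardson extrapolation on the trapezoidal column (denominator 4−1=3):
R_{1,1} = -0.073287 + (-0.073287 − (-0.067452))/3 = -0.075232
R_{2,1} = -0.074717 + (-0.074717 − (-0.073287))/3 = -0.075194
R_{2,2} = (16·(-0.075194) − (-0.075232)) / 15 = -0.075191

-0.0752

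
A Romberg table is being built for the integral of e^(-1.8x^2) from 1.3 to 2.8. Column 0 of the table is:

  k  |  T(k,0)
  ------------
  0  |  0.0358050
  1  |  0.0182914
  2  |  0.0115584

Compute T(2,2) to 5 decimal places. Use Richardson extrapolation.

Richardson extrapolation on the trapezoidal column (denominator 4−1=3):
T(1,1) = (4·0.0182914 − 0.0358050) / 3 = 0.0124535
T(2,1) = (4·0.0115584 − 0.0182914) / 3 = 0.0093141
T(2,2) = 0.0093141 + (0.0093141 − 0.0124535)/15 = 0.0091048

0.00910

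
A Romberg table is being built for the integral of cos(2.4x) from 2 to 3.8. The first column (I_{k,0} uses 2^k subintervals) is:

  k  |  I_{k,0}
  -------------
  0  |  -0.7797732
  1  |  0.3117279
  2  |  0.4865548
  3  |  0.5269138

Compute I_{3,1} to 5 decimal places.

Richardson extrapolation on the trapezoidal column (denominator 4−1=3):
I_{3,1} = 0.5269138 + (0.5269138 − 0.4865548)/3 = 0.5403668
(Column j=1 coincides with Simpson's rule on the same nodes.)

0.54037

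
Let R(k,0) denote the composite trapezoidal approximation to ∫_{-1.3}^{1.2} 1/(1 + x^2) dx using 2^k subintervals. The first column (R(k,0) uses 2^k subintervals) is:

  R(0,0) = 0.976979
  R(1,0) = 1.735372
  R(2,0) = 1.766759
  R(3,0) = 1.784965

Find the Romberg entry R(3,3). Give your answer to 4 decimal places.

1.7924

Richardson extrapolation on the trapezoidal column (denominator 4−1=3):
R(1,1) = 1.735372 + (1.735372 − 0.976979)/3 = 1.988170
R(2,1) = 1.766759 + (1.766759 − 1.735372)/3 = 1.777221
R(3,1) = 1.784965 + (1.784965 − 1.766759)/3 = 1.791034
R(2,2) = 1.777221 + (1.777221 − 1.988170)/15 = 1.763158
R(3,2) = (16·1.791034 − 1.777221) / 15 = 1.791955
R(3,3) = (64·1.791955 − 1.763158) / 63 = 1.792412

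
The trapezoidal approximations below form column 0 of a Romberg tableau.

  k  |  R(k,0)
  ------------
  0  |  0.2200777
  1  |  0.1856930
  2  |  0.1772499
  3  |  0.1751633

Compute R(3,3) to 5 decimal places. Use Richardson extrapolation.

Richardson extrapolation on the trapezoidal column (denominator 4−1=3):
R(1,1) = (4·0.1856930 − 0.2200777) / 3 = 0.1742314
R(2,1) = 0.1772499 + (0.1772499 − 0.1856930)/3 = 0.1744355
R(3,1) = (4·0.1751633 − 0.1772499) / 3 = 0.1744678
R(2,2) = (16·0.1744355 − 0.1742314) / 15 = 0.1744491
R(3,2) = 0.1744678 + (0.1744678 − 0.1744355)/15 = 0.1744700
R(3,3) = (64·0.1744700 − 0.1744491) / 63 = 0.1744703

0.17447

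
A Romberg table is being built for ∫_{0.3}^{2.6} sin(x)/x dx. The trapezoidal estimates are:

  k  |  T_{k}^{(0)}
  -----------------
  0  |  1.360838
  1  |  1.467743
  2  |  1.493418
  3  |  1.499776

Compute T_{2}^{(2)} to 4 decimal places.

T_{1}^{(1)} = 1.467743 + (1.467743 − 1.360838)/3 = 1.503378
T_{2}^{(1)} = 1.493418 + (1.493418 − 1.467743)/3 = 1.501976
T_{2}^{(2)} = 1.501976 + (1.501976 − 1.503378)/15 = 1.501883
(Column j=1 coincides with Simpson's rule on the same nodes.)

1.5019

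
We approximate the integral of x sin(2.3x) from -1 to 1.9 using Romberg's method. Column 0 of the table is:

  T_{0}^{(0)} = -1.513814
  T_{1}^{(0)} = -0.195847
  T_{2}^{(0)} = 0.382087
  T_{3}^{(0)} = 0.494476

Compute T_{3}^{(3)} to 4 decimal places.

Richardson extrapolation on the trapezoidal column (denominator 4−1=3):
T_{1}^{(1)} = -0.195847 + (-0.195847 − (-1.513814))/3 = 0.243475
T_{2}^{(1)} = 0.382087 + (0.382087 − (-0.195847))/3 = 0.574732
T_{3}^{(1)} = 0.494476 + (0.494476 − 0.382087)/3 = 0.531939
T_{2}^{(2)} = (16·0.574732 − 0.243475) / 15 = 0.596816
T_{3}^{(2)} = 0.531939 + (0.531939 − 0.574732)/15 = 0.529086
T_{3}^{(3)} = 0.529086 + (0.529086 − 0.596816)/63 = 0.528011
(Column j=1 coincides with Simpson's rule on the same nodes.)

0.5280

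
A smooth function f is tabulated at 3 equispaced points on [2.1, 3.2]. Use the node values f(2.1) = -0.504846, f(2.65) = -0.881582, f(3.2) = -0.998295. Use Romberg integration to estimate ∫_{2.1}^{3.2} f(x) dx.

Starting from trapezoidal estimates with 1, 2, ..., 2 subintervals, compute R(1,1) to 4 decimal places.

-0.9221

R(0,0) (trapezoid, 1 panel, h=1.1000): -0.826728
R(1,0) (trapezoid, 2 panels, h=0.5500): -0.898234
R(1,1) = -0.898234 + (-0.898234 − (-0.826728))/3 = -0.922069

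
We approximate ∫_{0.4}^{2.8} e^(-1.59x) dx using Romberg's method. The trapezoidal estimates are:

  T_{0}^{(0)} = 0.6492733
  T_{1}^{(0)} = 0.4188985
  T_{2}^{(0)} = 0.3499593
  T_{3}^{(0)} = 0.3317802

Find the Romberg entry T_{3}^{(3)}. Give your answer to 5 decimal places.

T_{1}^{(1)} = (4·0.4188985 − 0.6492733) / 3 = 0.3421069
T_{2}^{(1)} = 0.3499593 + (0.3499593 − 0.4188985)/3 = 0.3269796
T_{3}^{(1)} = (4·0.3317802 − 0.3499593) / 3 = 0.3257205
T_{2}^{(2)} = 0.3269796 + (0.3269796 − 0.3421069)/15 = 0.3259711
T_{3}^{(2)} = 0.3257205 + (0.3257205 − 0.3269796)/15 = 0.3256366
T_{3}^{(3)} = 0.3256366 + (0.3256366 − 0.3259711)/63 = 0.3256313

0.32563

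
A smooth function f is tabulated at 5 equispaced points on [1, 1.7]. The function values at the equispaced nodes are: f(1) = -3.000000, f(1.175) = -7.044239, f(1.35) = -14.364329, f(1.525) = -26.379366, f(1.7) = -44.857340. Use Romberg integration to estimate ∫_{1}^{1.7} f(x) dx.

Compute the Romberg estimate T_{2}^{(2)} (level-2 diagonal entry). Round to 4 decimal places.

-12.2650

T_{0}^{(0)} (trapezoid, 1 panel, h=0.7000): -16.750069
T_{1}^{(0)} (trapezoid, 2 panels, h=0.3500): -13.402550
T_{2}^{(0)} (trapezoid, 4 panels, h=0.1750): -12.550406
T_{1}^{(1)} = -13.402550 + (-13.402550 − (-16.750069))/3 = -12.286710
T_{2}^{(1)} = -12.550406 + (-12.550406 − (-13.402550))/3 = -12.266358
T_{2}^{(2)} = -12.266358 + (-12.266358 − (-12.286710))/15 = -12.265001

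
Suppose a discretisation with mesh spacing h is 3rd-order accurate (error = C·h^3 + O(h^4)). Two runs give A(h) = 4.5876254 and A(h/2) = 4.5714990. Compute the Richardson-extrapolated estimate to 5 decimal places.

4.56920

Extrapolated value = (8·A(h/2) − A(h)) / (8 − 1)
= (8·4.5714990 − 4.5876254) / 7
= 31.9843666 / 7 = 4.5691952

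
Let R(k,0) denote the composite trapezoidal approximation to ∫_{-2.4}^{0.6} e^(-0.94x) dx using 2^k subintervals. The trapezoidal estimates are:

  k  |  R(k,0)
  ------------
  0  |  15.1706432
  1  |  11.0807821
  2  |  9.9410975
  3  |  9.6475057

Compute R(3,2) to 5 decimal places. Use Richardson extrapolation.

Richardson extrapolation on the trapezoidal column (denominator 4−1=3):
R(2,1) = (4·9.9410975 − 11.0807821) / 3 = 9.5612026
R(3,1) = 9.6475057 + (9.6475057 − 9.9410975)/3 = 9.5496418
R(3,2) = 9.5496418 + (9.5496418 − 9.5612026)/15 = 9.5488711

9.54887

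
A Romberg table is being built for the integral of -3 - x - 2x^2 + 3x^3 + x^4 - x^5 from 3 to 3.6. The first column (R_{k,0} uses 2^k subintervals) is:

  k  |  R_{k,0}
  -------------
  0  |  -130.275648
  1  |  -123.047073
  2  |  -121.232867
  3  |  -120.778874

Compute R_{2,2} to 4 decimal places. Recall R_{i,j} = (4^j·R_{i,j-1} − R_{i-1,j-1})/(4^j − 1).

Richardson extrapolation on the trapezoidal column (denominator 4−1=3):
R_{1,1} = -123.047073 + (-123.047073 − (-130.275648))/3 = -120.637548
R_{2,1} = (4·(-121.232867) − (-123.047073)) / 3 = -120.628132
R_{2,2} = (16·(-120.628132) − (-120.637548)) / 15 = -120.627504
(Column j=1 coincides with Simpson's rule on the same nodes.)

-120.6275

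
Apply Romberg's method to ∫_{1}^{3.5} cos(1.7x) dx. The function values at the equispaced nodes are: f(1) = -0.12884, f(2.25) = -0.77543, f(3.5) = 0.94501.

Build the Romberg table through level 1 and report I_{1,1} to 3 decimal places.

-0.952

I_{0,0} (trapezoid, 1 panel, h=2.5000): 1.02021
I_{1,0} (trapezoid, 2 panels, h=1.2500): -0.45918
I_{1,1} = -0.45918 + (-0.45918 − 1.02021)/3 = -0.95231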